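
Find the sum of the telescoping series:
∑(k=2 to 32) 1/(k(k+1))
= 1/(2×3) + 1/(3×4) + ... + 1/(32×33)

Partial fractions: 1/(k(k+1)) = 1/k - 1/(k+1)
The series telescopes:
= (1/2 - 1/3) + (1/3 - 1/4) + ... + (1/32 - 1/33)
= 1/2 - 1/33
= 31/66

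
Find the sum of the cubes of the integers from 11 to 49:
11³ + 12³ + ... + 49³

Use ∑_{k=1}^{n} k³ = [n(n+1)/2]², then subtract the first 10 terms.
∑_{k=1}^{49} k³ = [49×50/2]² = 1225² = 1500625
∑_{k=1}^{10} k³ = [10×11/2]² = 55² = 3025
∑_{k=11}^{49} k³ = 1500625 - 3025 = 1497600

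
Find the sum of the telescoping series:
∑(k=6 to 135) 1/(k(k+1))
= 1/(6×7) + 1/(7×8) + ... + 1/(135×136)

Partial fractions: 1/(k(k+1)) = 1/k - 1/(k+1)
The series telescopes:
= (1/6 - 1/7) + (1/7 - 1/8) + ... + (1/135 - 1/136)
= 1/6 - 1/136
= 65/408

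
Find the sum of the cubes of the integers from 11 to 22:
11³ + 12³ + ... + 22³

Use ∑_{k=1}^{n} k³ = [n(n+1)/2]², then subtract the first 10 terms.
∑_{k=1}^{22} k³ = [22×23/2]² = 253² = 64009
∑_{k=1}^{10} k³ = [10×11/2]² = 55² = 3025
∑_{k=11}^{22} k³ = 64009 - 3025 = 60984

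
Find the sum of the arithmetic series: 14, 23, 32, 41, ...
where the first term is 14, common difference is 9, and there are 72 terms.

Sₙ = n/2 × (first + last)
Last term = a + (n-1)d = 14 + (72-1)×9 = 653
S_72 = 72/2 × (14 + 653)
S_72 = 72/2 × 667 = 24012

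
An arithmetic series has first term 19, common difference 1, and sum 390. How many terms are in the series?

Using S = n/2 × [2a + (n-1)d]
390 = n/2 × [2(19) + (n-1)(1)]
390 = n/2 × [38 + 1n - 1]
780 = n × [37 + 1n]
1n² + (37)n - 780 = 0
Discriminant: Δ = (37)² - 4(1)(-780) = 1369 + 3120 = 4489
√Δ = 67
n = [-(37) + √Δ] / (2·1) = (-37 + 67) / 2 = 30 / 2 = 15
(The negative root is discarded since n must be a positive integer.)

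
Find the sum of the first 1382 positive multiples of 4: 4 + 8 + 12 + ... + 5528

Factor out 4: = 4(1 + 2 + ... + 1382) = 4 × n(n+1)/2
= 4 × 1382×1383/2
= 4 × 955653
= 3822612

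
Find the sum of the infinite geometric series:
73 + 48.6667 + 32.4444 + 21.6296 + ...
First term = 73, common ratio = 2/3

For |r| < 1, S = a / (1 - r)
S = 73 / (1 - (2/3))
S = 73 / (1/3)
S = 219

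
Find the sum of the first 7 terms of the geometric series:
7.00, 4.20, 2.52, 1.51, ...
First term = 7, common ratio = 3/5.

Sₙ = a(1 - rⁿ) / (1 - r)
S_7 = 7(1 - (3/5)^7) / (1 - (3/5))
S_7 = 7(1 - (2187/78125)) / (2/5)
S_7 = 265783/15625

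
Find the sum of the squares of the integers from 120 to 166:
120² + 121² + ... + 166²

Use ∑_{k=1}^{n} k² = n(n+1)(2n+1)/6, then subtract the first 119 terms.
∑_{k=1}^{166} k² = 166×167×333/6 = 1538571
∑_{k=1}^{119} k² = 119×120×239/6 = 568820
∑_{k=120}^{166} k² = 1538571 - 568820 = 969751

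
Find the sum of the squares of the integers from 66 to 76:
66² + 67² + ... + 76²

Use ∑_{k=1}^{n} k² = n(n+1)(2n+1)/6, then subtract the first 65 terms.
∑_{k=1}^{76} k² = 76×77×153/6 = 149226
∑_{k=1}^{65} k² = 65×66×131/6 = 93665
∑_{k=66}^{76} k² = 149226 - 93665 = 55561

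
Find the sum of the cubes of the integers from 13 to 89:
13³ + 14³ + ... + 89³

Use ∑_{k=1}^{n} k³ = [n(n+1)/2]², then subtract the first 12 terms.
∑_{k=1}^{89} k³ = [89×90/2]² = 4005² = 16040025
∑_{k=1}^{12} k³ = [12×13/2]² = 78² = 6084
∑_{k=13}^{89} k³ = 16040025 - 6084 = 16033941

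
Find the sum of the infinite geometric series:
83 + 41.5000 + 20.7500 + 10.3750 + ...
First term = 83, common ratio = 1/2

For |r| < 1, S = a / (1 - r)
S = 83 / (1 - (1/2))
S = 83 / (1/2)
S = 166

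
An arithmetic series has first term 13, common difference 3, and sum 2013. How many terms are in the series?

Using S = n/2 × [2a + (n-1)d]
2013 = n/2 × [2(13) + (n-1)(3)]
2013 = n/2 × [26 + 3n - 3]
4026 = n × [23 + 3n]
3n² + (23)n - 4026 = 0
Discriminant: Δ = (23)² - 4(3)(-4026) = 529 + 48312 = 48841
√Δ = 221
n = [-(23) + √Δ] / (2·3) = (-23 + 221) / 6 = 198 / 6 = 33
(The negative root is discarded since n must be a positive integer.)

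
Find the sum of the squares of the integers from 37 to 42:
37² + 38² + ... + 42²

Use ∑_{k=1}^{n} k² = n(n+1)(2n+1)/6, then subtract the first 36 terms.
∑_{k=1}^{42} k² = 42×43×85/6 = 25585
∑_{k=1}^{36} k² = 36×37×73/6 = 16206
∑_{k=37}^{42} k² = 25585 - 16206 = 9379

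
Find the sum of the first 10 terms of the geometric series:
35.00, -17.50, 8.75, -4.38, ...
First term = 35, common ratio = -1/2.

Sₙ = a(1 - rⁿ) / (1 - r)
S_10 = 35(1 - (-1/2)^10) / (1 - (-1/2))
S_10 = 35(1 - (1/1024)) / (3/2)
S_10 = 11935/512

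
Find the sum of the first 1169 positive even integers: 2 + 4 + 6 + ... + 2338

Sum of first n even numbers = n(n+1)
= 1169×1170
= 1367730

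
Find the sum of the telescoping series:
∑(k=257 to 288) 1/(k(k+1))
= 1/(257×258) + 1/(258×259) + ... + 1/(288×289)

Partial fractions: 1/(k(k+1)) = 1/k - 1/(k+1)
The series telescopes:
= (1/257 - 1/258) + (1/258 - 1/259) + ... + (1/288 - 1/289)
= 1/257 - 1/289
= 32/74273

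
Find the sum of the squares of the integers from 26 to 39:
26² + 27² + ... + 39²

Use ∑_{k=1}^{n} k² = n(n+1)(2n+1)/6, then subtract the first 25 terms.
∑_{k=1}^{39} k² = 39×40×79/6 = 20540
∑_{k=1}^{25} k² = 25×26×51/6 = 5525
∑_{k=26}^{39} k² = 20540 - 5525 = 15015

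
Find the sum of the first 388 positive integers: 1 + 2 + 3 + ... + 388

Formula: ∑k = n(n+1)/2
= 388×389/2
= 150932/2
= 75466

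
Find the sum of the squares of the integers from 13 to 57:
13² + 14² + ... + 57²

Use ∑_{k=1}^{n} k² = n(n+1)(2n+1)/6, then subtract the first 12 terms.
∑_{k=1}^{57} k² = 57×58×115/6 = 63365
∑_{k=1}^{12} k² = 12×13×25/6 = 650
∑_{k=13}^{57} k² = 63365 - 650 = 62715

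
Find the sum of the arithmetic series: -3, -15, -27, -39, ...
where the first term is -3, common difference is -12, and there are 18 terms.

Sₙ = n/2 × (first + last)
Last term = a + (n-1)d = -3 + (18-1)×(-12) = -207
S_18 = 18/2 × (-3 + (-207))
S_18 = 18/2 × (-210) = -1890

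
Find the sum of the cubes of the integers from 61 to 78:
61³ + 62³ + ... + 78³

Use ∑_{k=1}^{n} k³ = [n(n+1)/2]², then subtract the first 60 terms.
∑_{k=1}^{78} k³ = [78×79/2]² = 3081² = 9492561
∑_{k=1}^{60} k³ = [60×61/2]² = 1830² = 3348900
∑_{k=61}^{78} k³ = 9492561 - 3348900 = 6143661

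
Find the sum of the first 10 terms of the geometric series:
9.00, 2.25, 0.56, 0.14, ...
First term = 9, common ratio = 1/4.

Sₙ = a(1 - rⁿ) / (1 - r)
S_10 = 9(1 - (1/4)^10) / (1 - (1/4))
S_10 = 9(1 - (1/1048576)) / (3/4)
S_10 = 3145725/262144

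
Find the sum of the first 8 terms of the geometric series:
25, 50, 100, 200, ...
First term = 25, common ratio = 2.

Sₙ = a(1 - rⁿ) / (1 - r)
S_8 = 25(1 - 2^8) / (1 - 2)
S_8 = 25(1 - 256) / (-1)
S_8 = 6375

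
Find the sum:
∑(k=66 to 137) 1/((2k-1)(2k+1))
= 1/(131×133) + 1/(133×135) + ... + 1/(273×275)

Partial fractions: 1/((2k-1)(2k+1)) = (1/2)[1/(2k-1) - 1/(2k+1)]
The series telescopes:
= (1/2)[1/131 - 1/275]
= 72/36025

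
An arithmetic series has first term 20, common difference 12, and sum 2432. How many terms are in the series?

Using S = n/2 × [2a + (n-1)d]
2432 = n/2 × [2(20) + (n-1)(12)]
2432 = n/2 × [40 + 12n - 12]
4864 = n × [28 + 12n]
12n² + (28)n - 4864 = 0
Discriminant: Δ = (28)² - 4(12)(-4864) = 784 + 233472 = 234256
√Δ = 484
n = [-(28) + √Δ] / (2·12) = (-28 + 484) / 24 = 456 / 24 = 19
(The negative root is discarded since n must be a positive integer.)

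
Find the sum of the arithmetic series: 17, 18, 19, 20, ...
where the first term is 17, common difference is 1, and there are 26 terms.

Sₙ = n/2 × (first + last)
Last term = a + (n-1)d = 17 + (26-1)×1 = 42
S_26 = 26/2 × (17 + 42)
S_26 = 26/2 × 59 = 767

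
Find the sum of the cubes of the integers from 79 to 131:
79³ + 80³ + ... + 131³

Use ∑_{k=1}^{n} k³ = [n(n+1)/2]², then subtract the first 78 terms.
∑_{k=1}^{131} k³ = [131×132/2]² = 8646² = 74753316
∑_{k=1}^{78} k³ = [78×79/2]² = 3081² = 9492561
∑_{k=79}^{131} k³ = 74753316 - 9492561 = 65260755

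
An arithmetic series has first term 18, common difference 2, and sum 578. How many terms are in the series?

Using S = n/2 × [2a + (n-1)d]
578 = n/2 × [2(18) + (n-1)(2)]
578 = n/2 × [36 + 2n - 2]
1156 = n × [34 + 2n]
2n² + (34)n - 1156 = 0
Discriminant: Δ = (34)² - 4(2)(-1156) = 1156 + 9248 = 10404
√Δ = 102
n = [-(34) + √Δ] / (2·2) = (-34 + 102) / 4 = 68 / 4 = 17
(The negative root is discarded since n must be a positive integer.)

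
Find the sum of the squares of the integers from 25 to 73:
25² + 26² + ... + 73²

Use ∑_{k=1}^{n} k² = n(n+1)(2n+1)/6, then subtract the first 24 terms.
∑_{k=1}^{73} k² = 73×74×147/6 = 132349
∑_{k=1}^{24} k² = 24×25×49/6 = 4900
∑_{k=25}^{73} k² = 132349 - 4900 = 127449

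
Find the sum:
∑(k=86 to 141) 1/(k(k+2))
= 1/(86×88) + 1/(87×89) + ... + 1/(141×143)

Partial fractions: 1/(k(k+2)) = (1/2)[1/k - 1/(k+2)]
Telescoping leaves the first two and last two terms:
= (1/2)[1/86 + 1/87 - 1/142 - 1/143]
= 172571/37982373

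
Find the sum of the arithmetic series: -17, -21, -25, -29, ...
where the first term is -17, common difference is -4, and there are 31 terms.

Sₙ = n/2 × (first + last)
Last term = a + (n-1)d = -17 + (31-1)×(-4) = -137
S_31 = 31/2 × (-17 + (-137))
S_31 = 31/2 × (-154) = -2387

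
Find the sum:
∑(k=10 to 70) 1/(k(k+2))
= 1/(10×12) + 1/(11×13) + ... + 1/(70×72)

Partial fractions: 1/(k(k+2)) = (1/2)[1/k - 1/(k+2)]
Telescoping leaves the first two and last two terms:
= (1/2)[1/10 + 1/11 - 1/71 - 1/72]
= 45811/562320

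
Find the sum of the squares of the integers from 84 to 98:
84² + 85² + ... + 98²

Use ∑_{k=1}^{n} k² = n(n+1)(2n+1)/6, then subtract the first 83 terms.
∑_{k=1}^{98} k² = 98×99×197/6 = 318549
∑_{k=1}^{83} k² = 83×84×167/6 = 194054
∑_{k=84}^{98} k² = 318549 - 194054 = 124495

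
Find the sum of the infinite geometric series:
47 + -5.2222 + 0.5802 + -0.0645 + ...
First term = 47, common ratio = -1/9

For |r| < 1, S = a / (1 - r)
S = 47 / (1 - (-1/9))
S = 47 / (10/9)
S = 423/10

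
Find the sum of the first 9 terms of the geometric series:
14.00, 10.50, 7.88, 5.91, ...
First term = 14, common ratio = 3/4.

Sₙ = a(1 - rⁿ) / (1 - r)
S_9 = 14(1 - (3/4)^9) / (1 - (3/4))
S_9 = 14(1 - (19683/262144)) / (1/4)
S_9 = 1697227/32768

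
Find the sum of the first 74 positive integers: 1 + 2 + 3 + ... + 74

Formula: ∑k = n(n+1)/2
= 74×75/2
= 5550/2
= 2775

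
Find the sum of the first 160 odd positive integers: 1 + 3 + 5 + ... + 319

Sum of first n odd numbers = n²
= 160²
= 25600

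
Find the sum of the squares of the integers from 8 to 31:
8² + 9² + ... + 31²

Use ∑_{k=1}^{n} k² = n(n+1)(2n+1)/6, then subtract the first 7 terms.
∑_{k=1}^{31} k² = 31×32×63/6 = 10416
∑_{k=1}^{7} k² = 7×8×15/6 = 140
∑_{k=8}^{31} k² = 10416 - 140 = 10276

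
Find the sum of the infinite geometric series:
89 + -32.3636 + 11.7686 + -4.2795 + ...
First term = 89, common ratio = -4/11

For |r| < 1, S = a / (1 - r)
S = 89 / (1 - (-4/11))
S = 89 / (15/11)
S = 979/15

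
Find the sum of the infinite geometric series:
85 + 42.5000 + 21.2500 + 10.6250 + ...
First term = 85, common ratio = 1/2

For |r| < 1, S = a / (1 - r)
S = 85 / (1 - (1/2))
S = 85 / (1/2)
S = 170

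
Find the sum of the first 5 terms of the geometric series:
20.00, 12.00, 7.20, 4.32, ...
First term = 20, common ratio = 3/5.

Sₙ = a(1 - rⁿ) / (1 - r)
S_5 = 20(1 - (3/5)^5) / (1 - (3/5))
S_5 = 20(1 - (243/3125)) / (2/5)
S_5 = 5764/125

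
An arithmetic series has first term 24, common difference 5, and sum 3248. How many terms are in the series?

Using S = n/2 × [2a + (n-1)d]
3248 = n/2 × [2(24) + (n-1)(5)]
3248 = n/2 × [48 + 5n - 5]
6496 = n × [43 + 5n]
5n² + (43)n - 6496 = 0
Discriminant: Δ = (43)² - 4(5)(-6496) = 1849 + 129920 = 131769
√Δ = 363
n = [-(43) + √Δ] / (2·5) = (-43 + 363) / 10 = 320 / 10 = 32
(The negative root is discarded since n must be a positive integer.)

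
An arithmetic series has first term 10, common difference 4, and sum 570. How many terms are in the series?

Using S = n/2 × [2a + (n-1)d]
570 = n/2 × [2(10) + (n-1)(4)]
570 = n/2 × [20 + 4n - 4]
1140 = n × [16 + 4n]
4n² + (16)n - 1140 = 0
Discriminant: Δ = (16)² - 4(4)(-1140) = 256 + 18240 = 18496
√Δ = 136
n = [-(16) + √Δ] / (2·4) = (-16 + 136) / 8 = 120 / 8 = 15
(The negative root is discarded since n must be a positive integer.)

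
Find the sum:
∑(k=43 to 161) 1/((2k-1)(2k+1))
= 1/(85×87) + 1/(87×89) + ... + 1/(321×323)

Partial fractions: 1/((2k-1)(2k+1)) = (1/2)[1/(2k-1) - 1/(2k+1)]
The series telescopes:
= (1/2)[1/85 - 1/323]
= 7/1615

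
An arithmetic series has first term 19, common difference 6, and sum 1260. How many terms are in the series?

Using S = n/2 × [2a + (n-1)d]
1260 = n/2 × [2(19) + (n-1)(6)]
1260 = n/2 × [38 + 6n - 6]
2520 = n × [32 + 6n]
6n² + (32)n - 2520 = 0
Discriminant: Δ = (32)² - 4(6)(-2520) = 1024 + 60480 = 61504
√Δ = 248
n = [-(32) + √Δ] / (2·6) = (-32 + 248) / 12 = 216 / 12 = 18
(The negative root is discarded since n must be a positive integer.)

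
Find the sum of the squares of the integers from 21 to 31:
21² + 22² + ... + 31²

Use ∑_{k=1}^{n} k² = n(n+1)(2n+1)/6, then subtract the first 20 terms.
∑_{k=1}^{31} k² = 31×32×63/6 = 10416
∑_{k=1}^{20} k² = 20×21×41/6 = 2870
∑_{k=21}^{31} k² = 10416 - 2870 = 7546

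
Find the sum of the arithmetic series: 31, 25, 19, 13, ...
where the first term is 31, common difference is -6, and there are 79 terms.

Sₙ = n/2 × (first + last)
Last term = a + (n-1)d = 31 + (79-1)×(-6) = -437
S_79 = 79/2 × (31 + (-437))
S_79 = 79/2 × (-406) = -16037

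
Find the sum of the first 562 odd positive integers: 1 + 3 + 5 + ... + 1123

Sum of first n odd numbers = n²
= 562²
= 315844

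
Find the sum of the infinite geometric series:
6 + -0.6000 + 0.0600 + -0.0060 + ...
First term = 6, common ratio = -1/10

For |r| < 1, S = a / (1 - r)
S = 6 / (1 - (-1/10))
S = 6 / (11/10)
S = 60/11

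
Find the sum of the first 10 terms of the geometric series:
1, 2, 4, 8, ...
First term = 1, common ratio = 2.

Sₙ = a(1 - rⁿ) / (1 - r)
S_10 = 1(1 - 2^10) / (1 - 2)
S_10 = 1(1 - 1024) / (-1)
S_10 = 1023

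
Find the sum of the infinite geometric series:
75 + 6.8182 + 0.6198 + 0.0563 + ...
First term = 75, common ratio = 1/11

For |r| < 1, S = a / (1 - r)
S = 75 / (1 - (1/11))
S = 75 / (10/11)
S = 165/2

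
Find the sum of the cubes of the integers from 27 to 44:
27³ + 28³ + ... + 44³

Use ∑_{k=1}^{n} k³ = [n(n+1)/2]², then subtract the first 26 terms.
∑_{k=1}^{44} k³ = [44×45/2]² = 990² = 980100
∑_{k=1}^{26} k³ = [26×27/2]² = 351² = 123201
∑_{k=27}^{44} k³ = 980100 - 123201 = 856899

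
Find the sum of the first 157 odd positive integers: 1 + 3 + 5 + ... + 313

Sum of first n odd numbers = n²
= 157²
= 24649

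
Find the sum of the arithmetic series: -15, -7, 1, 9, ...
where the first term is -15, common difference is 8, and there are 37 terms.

Sₙ = n/2 × (first + last)
Last term = a + (n-1)d = -15 + (37-1)×8 = 273
S_37 = 37/2 × (-15 + 273)
S_37 = 37/2 × 258 = 4773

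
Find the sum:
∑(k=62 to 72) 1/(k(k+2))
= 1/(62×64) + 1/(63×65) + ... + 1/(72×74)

Partial fractions: 1/(k(k+2)) = (1/2)[1/k - 1/(k+2)]
Telescoping leaves the first two and last two terms:
= (1/2)[1/62 + 1/63 - 1/73 - 1/74]
= 25267/10550106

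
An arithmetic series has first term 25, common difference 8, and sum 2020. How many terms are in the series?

Using S = n/2 × [2a + (n-1)d]
2020 = n/2 × [2(25) + (n-1)(8)]
2020 = n/2 × [50 + 8n - 8]
4040 = n × [42 + 8n]
8n² + (42)n - 4040 = 0
Discriminant: Δ = (42)² - 4(8)(-4040) = 1764 + 129280 = 131044
√Δ = 362
n = [-(42) + √Δ] / (2·8) = (-42 + 362) / 16 = 320 / 16 = 20
(The negative root is discarded since n must be a positive integer.)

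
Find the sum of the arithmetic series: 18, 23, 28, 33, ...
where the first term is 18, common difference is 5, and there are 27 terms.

Sₙ = n/2 × (first + last)
Last term = a + (n-1)d = 18 + (27-1)×5 = 148
S_27 = 27/2 × (18 + 148)
S_27 = 27/2 × 166 = 2241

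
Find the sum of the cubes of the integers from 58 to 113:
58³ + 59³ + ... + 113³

Use ∑_{k=1}^{n} k³ = [n(n+1)/2]², then subtract the first 57 terms.
∑_{k=1}^{113} k³ = [113×114/2]² = 6441² = 41486481
∑_{k=1}^{57} k³ = [57×58/2]² = 1653² = 2732409
∑_{k=58}^{113} k³ = 41486481 - 2732409 = 38754072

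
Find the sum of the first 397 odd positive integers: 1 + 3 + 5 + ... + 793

Sum of first n odd numbers = n²
= 397²
= 157609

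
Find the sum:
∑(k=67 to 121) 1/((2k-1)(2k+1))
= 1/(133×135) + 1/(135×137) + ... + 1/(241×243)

Partial fractions: 1/((2k-1)(2k+1)) = (1/2)[1/(2k-1) - 1/(2k+1)]
The series telescopes:
= (1/2)[1/133 - 1/243]
= 55/32319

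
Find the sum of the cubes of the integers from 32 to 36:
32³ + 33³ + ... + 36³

Use ∑_{k=1}^{n} k³ = [n(n+1)/2]², then subtract the first 31 terms.
∑_{k=1}^{36} k³ = [36×37/2]² = 666² = 443556
∑_{k=1}^{31} k³ = [31×32/2]² = 496² = 246016
∑_{k=32}^{36} k³ = 443556 - 246016 = 197540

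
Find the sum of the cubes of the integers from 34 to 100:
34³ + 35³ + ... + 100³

Use ∑_{k=1}^{n} k³ = [n(n+1)/2]², then subtract the first 33 terms.
∑_{k=1}^{100} k³ = [100×101/2]² = 5050² = 25502500
∑_{k=1}^{33} k³ = [33×34/2]² = 561² = 314721
∑_{k=34}^{100} k³ = 25502500 - 314721 = 25187779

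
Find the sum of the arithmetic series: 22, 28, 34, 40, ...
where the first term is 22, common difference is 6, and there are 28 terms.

Sₙ = n/2 × (first + last)
Last term = a + (n-1)d = 22 + (28-1)×6 = 184
S_28 = 28/2 × (22 + 184)
S_28 = 28/2 × 206 = 2884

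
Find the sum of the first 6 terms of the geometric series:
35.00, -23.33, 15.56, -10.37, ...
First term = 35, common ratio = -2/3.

Sₙ = a(1 - rⁿ) / (1 - r)
S_6 = 35(1 - (-2/3)^6) / (1 - (-2/3))
S_6 = 35(1 - (64/729)) / (5/3)
S_6 = 4655/243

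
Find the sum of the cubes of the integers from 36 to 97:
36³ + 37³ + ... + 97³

Use ∑_{k=1}^{n} k³ = [n(n+1)/2]², then subtract the first 35 terms.
∑_{k=1}^{97} k³ = [97×98/2]² = 4753² = 22591009
∑_{k=1}^{35} k³ = [35×36/2]² = 630² = 396900
∑_{k=36}^{97} k³ = 22591009 - 396900 = 22194109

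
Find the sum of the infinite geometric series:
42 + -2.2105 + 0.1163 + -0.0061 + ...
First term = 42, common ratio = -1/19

For |r| < 1, S = a / (1 - r)
S = 42 / (1 - (-1/19))
S = 42 / (20/19)
S = 399/10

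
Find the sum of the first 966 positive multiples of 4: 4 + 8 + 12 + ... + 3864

Factor out 4: = 4(1 + 2 + ... + 966) = 4 × n(n+1)/2
= 4 × 966×967/2
= 4 × 467061
= 1868244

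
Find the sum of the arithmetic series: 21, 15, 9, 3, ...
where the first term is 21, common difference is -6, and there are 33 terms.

Sₙ = n/2 × (first + last)
Last term = a + (n-1)d = 21 + (33-1)×(-6) = -171
S_33 = 33/2 × (21 + (-171))
S_33 = 33/2 × (-150) = -2475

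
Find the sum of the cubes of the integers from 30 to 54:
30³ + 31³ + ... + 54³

Use ∑_{k=1}^{n} k³ = [n(n+1)/2]², then subtract the first 29 terms.
∑_{k=1}^{54} k³ = [54×55/2]² = 1485² = 2205225
∑_{k=1}^{29} k³ = [29×30/2]² = 435² = 189225
∑_{k=30}^{54} k³ = 2205225 - 189225 = 2016000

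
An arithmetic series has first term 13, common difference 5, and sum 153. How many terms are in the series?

Using S = n/2 × [2a + (n-1)d]
153 = n/2 × [2(13) + (n-1)(5)]
153 = n/2 × [26 + 5n - 5]
306 = n × [21 + 5n]
5n² + (21)n - 306 = 0
Discriminant: Δ = (21)² - 4(5)(-306) = 441 + 6120 = 6561
√Δ = 81
n = [-(21) + √Δ] / (2·5) = (-21 + 81) / 10 = 60 / 10 = 6
(The negative root is discarded since n must be a positive integer.)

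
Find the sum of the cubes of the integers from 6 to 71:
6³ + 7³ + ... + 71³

Use ∑_{k=1}^{n} k³ = [n(n+1)/2]², then subtract the first 5 terms.
∑_{k=1}^{71} k³ = [71×72/2]² = 2556² = 6533136
∑_{k=1}^{5} k³ = [5×6/2]² = 15² = 225
∑_{k=6}^{71} k³ = 6533136 - 225 = 6532911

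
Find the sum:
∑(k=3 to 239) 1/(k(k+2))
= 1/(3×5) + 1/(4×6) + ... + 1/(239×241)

Partial fractions: 1/(k(k+2)) = (1/2)[1/k - 1/(k+2)]
Telescoping leaves the first two and last two terms:
= (1/2)[1/3 + 1/4 - 1/240 - 1/241]
= 33259/115680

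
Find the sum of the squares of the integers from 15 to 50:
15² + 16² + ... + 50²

Use ∑_{k=1}^{n} k² = n(n+1)(2n+1)/6, then subtract the first 14 terms.
∑_{k=1}^{50} k² = 50×51×101/6 = 42925
∑_{k=1}^{14} k² = 14×15×29/6 = 1015
∑_{k=15}^{50} k² = 42925 - 1015 = 41910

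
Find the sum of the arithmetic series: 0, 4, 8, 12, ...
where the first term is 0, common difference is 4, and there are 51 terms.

Sₙ = n/2 × (first + last)
Last term = a + (n-1)d = 0 + (51-1)×4 = 200
S_51 = 51/2 × (0 + 200)
S_51 = 51/2 × 200 = 5100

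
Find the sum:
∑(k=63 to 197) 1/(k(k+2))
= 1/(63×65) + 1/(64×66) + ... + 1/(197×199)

Partial fractions: 1/(k(k+2)) = (1/2)[1/k - 1/(k+2)]
Telescoping leaves the first two and last two terms:
= (1/2)[1/63 + 1/64 - 1/198 - 1/199]
= 63025/5884032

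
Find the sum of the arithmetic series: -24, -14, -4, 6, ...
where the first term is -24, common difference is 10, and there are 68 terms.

Sₙ = n/2 × (first + last)
Last term = a + (n-1)d = -24 + (68-1)×10 = 646
S_68 = 68/2 × (-24 + 646)
S_68 = 68/2 × 622 = 21148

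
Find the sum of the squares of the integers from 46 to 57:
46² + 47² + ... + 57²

Use ∑_{k=1}^{n} k² = n(n+1)(2n+1)/6, then subtract the first 45 terms.
∑_{k=1}^{57} k² = 57×58×115/6 = 63365
∑_{k=1}^{45} k² = 45×46×91/6 = 31395
∑_{k=46}^{57} k² = 63365 - 31395 = 31970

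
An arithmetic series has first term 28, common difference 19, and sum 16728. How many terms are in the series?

Using S = n/2 × [2a + (n-1)d]
16728 = n/2 × [2(28) + (n-1)(19)]
16728 = n/2 × [56 + 19n - 19]
33456 = n × [37 + 19n]
19n² + (37)n - 33456 = 0
Discriminant: Δ = (37)² - 4(19)(-33456) = 1369 + 2542656 = 2544025
√Δ = 1595
n = [-(37) + √Δ] / (2·19) = (-37 + 1595) / 38 = 1558 / 38 = 41
(The negative root is discarded since n must be a positive integer.)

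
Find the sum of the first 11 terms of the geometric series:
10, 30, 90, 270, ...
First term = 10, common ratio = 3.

Sₙ = a(1 - rⁿ) / (1 - r)
S_11 = 10(1 - 3^11) / (1 - 3)
S_11 = 10(1 - 177147) / (-2)
S_11 = 885730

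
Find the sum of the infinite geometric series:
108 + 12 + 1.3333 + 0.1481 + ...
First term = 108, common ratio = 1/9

For |r| < 1, S = a / (1 - r)
S = 108 / (1 - (1/9))
S = 108 / (8/9)
S = 243/2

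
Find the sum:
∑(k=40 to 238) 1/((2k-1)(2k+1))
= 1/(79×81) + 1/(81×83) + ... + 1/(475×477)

Partial fractions: 1/((2k-1)(2k+1)) = (1/2)[1/(2k-1) - 1/(2k+1)]
The series telescopes:
= (1/2)[1/79 - 1/477]
= 199/37683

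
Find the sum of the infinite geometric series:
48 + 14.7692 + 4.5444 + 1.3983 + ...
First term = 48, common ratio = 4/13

For |r| < 1, S = a / (1 - r)
S = 48 / (1 - (4/13))
S = 48 / (9/13)
S = 208/3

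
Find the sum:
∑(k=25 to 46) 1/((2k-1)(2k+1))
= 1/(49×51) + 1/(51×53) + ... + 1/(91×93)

Partial fractions: 1/((2k-1)(2k+1)) = (1/2)[1/(2k-1) - 1/(2k+1)]
The series telescopes:
= (1/2)[1/49 - 1/93]
= 22/4557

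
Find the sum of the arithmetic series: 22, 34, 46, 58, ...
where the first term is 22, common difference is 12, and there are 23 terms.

Sₙ = n/2 × (first + last)
Last term = a + (n-1)d = 22 + (23-1)×12 = 286
S_23 = 23/2 × (22 + 286)
S_23 = 23/2 × 308 = 3542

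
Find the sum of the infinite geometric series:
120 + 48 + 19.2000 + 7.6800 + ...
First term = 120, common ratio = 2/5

For |r| < 1, S = a / (1 - r)
S = 120 / (1 - (2/5))
S = 120 / (3/5)
S = 200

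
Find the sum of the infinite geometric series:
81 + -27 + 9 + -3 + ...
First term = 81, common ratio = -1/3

For |r| < 1, S = a / (1 - r)
S = 81 / (1 - (-1/3))
S = 81 / (4/3)
S = 243/4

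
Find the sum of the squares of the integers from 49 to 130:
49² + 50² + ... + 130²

Use ∑_{k=1}^{n} k² = n(n+1)(2n+1)/6, then subtract the first 48 terms.
∑_{k=1}^{130} k² = 130×131×261/6 = 740805
∑_{k=1}^{48} k² = 48×49×97/6 = 38024
∑_{k=49}^{130} k² = 740805 - 38024 = 702781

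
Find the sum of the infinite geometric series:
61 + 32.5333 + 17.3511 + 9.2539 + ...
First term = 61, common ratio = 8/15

For |r| < 1, S = a / (1 - r)
S = 61 / (1 - (8/15))
S = 61 / (7/15)
S = 915/7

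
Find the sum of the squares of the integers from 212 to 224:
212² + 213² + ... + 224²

Use ∑_{k=1}^{n} k² = n(n+1)(2n+1)/6, then subtract the first 211 terms.
∑_{k=1}^{224} k² = 224×225×449/6 = 3771600
∑_{k=1}^{211} k² = 211×212×423/6 = 3153606
∑_{k=212}^{224} k² = 3771600 - 3153606 = 617994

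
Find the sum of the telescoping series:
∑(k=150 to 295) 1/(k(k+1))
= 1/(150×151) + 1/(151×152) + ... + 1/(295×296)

Partial fractions: 1/(k(k+1)) = 1/k - 1/(k+1)
The series telescopes:
= (1/150 - 1/151) + (1/151 - 1/152) + ... + (1/295 - 1/296)
= 1/150 - 1/296
= 73/22200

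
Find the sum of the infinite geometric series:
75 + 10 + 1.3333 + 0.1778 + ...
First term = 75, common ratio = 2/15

For |r| < 1, S = a / (1 - r)
S = 75 / (1 - (2/15))
S = 75 / (13/15)
S = 1125/13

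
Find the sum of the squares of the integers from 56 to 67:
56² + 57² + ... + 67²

Use ∑_{k=1}^{n} k² = n(n+1)(2n+1)/6, then subtract the first 55 terms.
∑_{k=1}^{67} k² = 67×68×135/6 = 102510
∑_{k=1}^{55} k² = 55×56×111/6 = 56980
∑_{k=56}^{67} k² = 102510 - 56980 = 45530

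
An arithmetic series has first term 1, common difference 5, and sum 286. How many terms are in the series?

Using S = n/2 × [2a + (n-1)d]
286 = n/2 × [2(1) + (n-1)(5)]
286 = n/2 × [2 + 5n - 5]
572 = n × [-3 + 5n]
5n² + (-3)n - 572 = 0
Discriminant: Δ = (-3)² - 4(5)(-572) = 9 + 11440 = 11449
√Δ = 107
n = [-(-3) + √Δ] / (2·5) = (3 + 107) / 10 = 110 / 10 = 11
(The negative root is discarded since n must be a positive integer.)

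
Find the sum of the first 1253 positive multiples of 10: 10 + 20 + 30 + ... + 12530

Factor out 10: = 10(1 + 2 + ... + 1253) = 10 × n(n+1)/2
= 10 × 1253×1254/2
= 10 × 785631
= 7856310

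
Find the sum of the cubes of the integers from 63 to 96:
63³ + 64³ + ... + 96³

Use ∑_{k=1}^{n} k³ = [n(n+1)/2]², then subtract the first 62 terms.
∑_{k=1}^{96} k³ = [96×97/2]² = 4656² = 21678336
∑_{k=1}^{62} k³ = [62×63/2]² = 1953² = 3814209
∑_{k=63}^{96} k³ = 21678336 - 3814209 = 17864127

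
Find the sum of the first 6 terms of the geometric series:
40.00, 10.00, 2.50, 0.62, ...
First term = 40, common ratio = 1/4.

Sₙ = a(1 - rⁿ) / (1 - r)
S_6 = 40(1 - (1/4)^6) / (1 - (1/4))
S_6 = 40(1 - (1/4096)) / (3/4)
S_6 = 6825/128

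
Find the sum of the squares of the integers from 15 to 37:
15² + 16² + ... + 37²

Use ∑_{k=1}^{n} k² = n(n+1)(2n+1)/6, then subtract the first 14 terms.
∑_{k=1}^{37} k² = 37×38×75/6 = 17575
∑_{k=1}^{14} k² = 14×15×29/6 = 1015
∑_{k=15}^{37} k² = 17575 - 1015 = 16560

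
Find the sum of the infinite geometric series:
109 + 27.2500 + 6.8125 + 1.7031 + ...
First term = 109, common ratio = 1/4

For |r| < 1, S = a / (1 - r)
S = 109 / (1 - (1/4))
S = 109 / (3/4)
S = 436/3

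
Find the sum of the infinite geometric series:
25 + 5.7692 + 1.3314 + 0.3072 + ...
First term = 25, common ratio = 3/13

For |r| < 1, S = a / (1 - r)
S = 25 / (1 - (3/13))
S = 25 / (10/13)
S = 65/2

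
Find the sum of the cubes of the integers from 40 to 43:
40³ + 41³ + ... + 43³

Use ∑_{k=1}^{n} k³ = [n(n+1)/2]², then subtract the first 39 terms.
∑_{k=1}^{43} k³ = [43×44/2]² = 946² = 894916
∑_{k=1}^{39} k³ = [39×40/2]² = 780² = 608400
∑_{k=40}^{43} k³ = 894916 - 608400 = 286516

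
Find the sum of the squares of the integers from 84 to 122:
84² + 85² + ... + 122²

Use ∑_{k=1}^{n} k² = n(n+1)(2n+1)/6, then subtract the first 83 terms.
∑_{k=1}^{122} k² = 122×123×245/6 = 612745
∑_{k=1}^{83} k² = 83×84×167/6 = 194054
∑_{k=84}^{122} k² = 612745 - 194054 = 418691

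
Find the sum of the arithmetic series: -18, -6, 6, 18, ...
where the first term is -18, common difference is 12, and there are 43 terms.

Sₙ = n/2 × (first + last)
Last term = a + (n-1)d = -18 + (43-1)×12 = 486
S_43 = 43/2 × (-18 + 486)
S_43 = 43/2 × 468 = 10062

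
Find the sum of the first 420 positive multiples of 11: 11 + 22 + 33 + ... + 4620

Factor out 11: = 11(1 + 2 + ... + 420) = 11 × n(n+1)/2
= 11 × 420×421/2
= 11 × 88410
= 972510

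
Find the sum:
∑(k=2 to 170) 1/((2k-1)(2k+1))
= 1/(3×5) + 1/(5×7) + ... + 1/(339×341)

Partial fractions: 1/((2k-1)(2k+1)) = (1/2)[1/(2k-1) - 1/(2k+1)]
The series telescopes:
= (1/2)[1/3 - 1/341]
= 169/1023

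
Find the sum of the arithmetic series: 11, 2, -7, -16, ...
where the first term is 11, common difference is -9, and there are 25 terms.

Sₙ = n/2 × (first + last)
Last term = a + (n-1)d = 11 + (25-1)×(-9) = -205
S_25 = 25/2 × (11 + (-205))
S_25 = 25/2 × (-194) = -2425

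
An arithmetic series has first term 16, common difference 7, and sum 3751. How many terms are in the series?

Using S = n/2 × [2a + (n-1)d]
3751 = n/2 × [2(16) + (n-1)(7)]
3751 = n/2 × [32 + 7n - 7]
7502 = n × [25 + 7n]
7n² + (25)n - 7502 = 0
Discriminant: Δ = (25)² - 4(7)(-7502) = 625 + 210056 = 210681
√Δ = 459
n = [-(25) + √Δ] / (2·7) = (-25 + 459) / 14 = 434 / 14 = 31
(The negative root is discarded since n must be a positive integer.)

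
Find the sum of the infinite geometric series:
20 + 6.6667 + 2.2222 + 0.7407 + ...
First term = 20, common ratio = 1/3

For |r| < 1, S = a / (1 - r)
S = 20 / (1 - (1/3))
S = 20 / (2/3)
S = 30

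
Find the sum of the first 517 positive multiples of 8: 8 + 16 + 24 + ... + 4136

Factor out 8: = 8(1 + 2 + ... + 517) = 8 × n(n+1)/2
= 8 × 517×518/2
= 8 × 133903
= 1071224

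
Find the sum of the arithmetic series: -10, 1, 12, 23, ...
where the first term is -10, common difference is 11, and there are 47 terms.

Sₙ = n/2 × (first + last)
Last term = a + (n-1)d = -10 + (47-1)×11 = 496
S_47 = 47/2 × (-10 + 496)
S_47 = 47/2 × 486 = 11421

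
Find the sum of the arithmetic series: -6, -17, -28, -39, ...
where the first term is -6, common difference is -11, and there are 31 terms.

Sₙ = n/2 × (first + last)
Last term = a + (n-1)d = -6 + (31-1)×(-11) = -336
S_31 = 31/2 × (-6 + (-336))
S_31 = 31/2 × (-342) = -5301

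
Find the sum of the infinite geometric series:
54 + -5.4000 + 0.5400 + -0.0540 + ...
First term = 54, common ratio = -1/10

For |r| < 1, S = a / (1 - r)
S = 54 / (1 - (-1/10))
S = 54 / (11/10)
S = 540/11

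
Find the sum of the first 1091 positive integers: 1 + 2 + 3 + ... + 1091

Formula: ∑k = n(n+1)/2
= 1091×1092/2
= 1191372/2
= 595686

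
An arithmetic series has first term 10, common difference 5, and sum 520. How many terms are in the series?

Using S = n/2 × [2a + (n-1)d]
520 = n/2 × [2(10) + (n-1)(5)]
520 = n/2 × [20 + 5n - 5]
1040 = n × [15 + 5n]
5n² + (15)n - 1040 = 0
Discriminant: Δ = (15)² - 4(5)(-1040) = 225 + 20800 = 21025
√Δ = 145
n = [-(15) + √Δ] / (2·5) = (-15 + 145) / 10 = 130 / 10 = 13
(The negative root is discarded since n must be a positive integer.)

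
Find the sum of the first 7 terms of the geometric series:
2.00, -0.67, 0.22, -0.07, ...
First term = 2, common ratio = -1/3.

Sₙ = a(1 - rⁿ) / (1 - r)
S_7 = 2(1 - (-1/3)^7) / (1 - (-1/3))
S_7 = 2(1 - (-1/2187)) / (4/3)
S_7 = 1094/729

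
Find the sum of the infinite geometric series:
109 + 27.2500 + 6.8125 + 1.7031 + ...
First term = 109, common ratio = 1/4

For |r| < 1, S = a / (1 - r)
S = 109 / (1 - (1/4))
S = 109 / (3/4)
S = 436/3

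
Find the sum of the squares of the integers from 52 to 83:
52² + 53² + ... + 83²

Use ∑_{k=1}^{n} k² = n(n+1)(2n+1)/6, then subtract the first 51 terms.
∑_{k=1}^{83} k² = 83×84×167/6 = 194054
∑_{k=1}^{51} k² = 51×52×103/6 = 45526
∑_{k=52}^{83} k² = 194054 - 45526 = 148528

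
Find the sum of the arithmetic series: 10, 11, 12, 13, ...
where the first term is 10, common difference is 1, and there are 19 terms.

Sₙ = n/2 × (first + last)
Last term = a + (n-1)d = 10 + (19-1)×1 = 28
S_19 = 19/2 × (10 + 28)
S_19 = 19/2 × 38 = 361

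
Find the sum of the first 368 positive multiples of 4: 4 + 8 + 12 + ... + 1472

Factor out 4: = 4(1 + 2 + ... + 368) = 4 × n(n+1)/2
= 4 × 368×369/2
= 4 × 67896
= 271584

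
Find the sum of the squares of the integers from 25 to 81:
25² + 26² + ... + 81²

Use ∑_{k=1}^{n} k² = n(n+1)(2n+1)/6, then subtract the first 24 terms.
∑_{k=1}^{81} k² = 81×82×163/6 = 180441
∑_{k=1}^{24} k² = 24×25×49/6 = 4900
∑_{k=25}^{81} k² = 180441 - 4900 = 175541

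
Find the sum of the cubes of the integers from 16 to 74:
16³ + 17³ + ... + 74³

Use ∑_{k=1}^{n} k³ = [n(n+1)/2]², then subtract the first 15 terms.
∑_{k=1}^{74} k³ = [74×75/2]² = 2775² = 7700625
∑_{k=1}^{15} k³ = [15×16/2]² = 120² = 14400
∑_{k=16}^{74} k³ = 7700625 - 14400 = 7686225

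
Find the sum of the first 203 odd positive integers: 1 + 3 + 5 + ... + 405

Sum of first n odd numbers = n²
= 203²
= 41209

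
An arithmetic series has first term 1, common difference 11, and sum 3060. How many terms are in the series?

Using S = n/2 × [2a + (n-1)d]
3060 = n/2 × [2(1) + (n-1)(11)]
3060 = n/2 × [2 + 11n - 11]
6120 = n × [-9 + 11n]
11n² + (-9)n - 6120 = 0
Discriminant: Δ = (-9)² - 4(11)(-6120) = 81 + 269280 = 269361
√Δ = 519
n = [-(-9) + √Δ] / (2·11) = (9 + 519) / 22 = 528 / 22 = 24
(The negative root is discarded since n must be a positive integer.)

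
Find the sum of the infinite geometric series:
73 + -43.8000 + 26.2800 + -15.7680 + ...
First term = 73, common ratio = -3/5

For |r| < 1, S = a / (1 - r)
S = 73 / (1 - (-3/5))
S = 73 / (8/5)
S = 365/8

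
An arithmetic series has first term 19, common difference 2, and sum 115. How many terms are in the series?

Using S = n/2 × [2a + (n-1)d]
115 = n/2 × [2(19) + (n-1)(2)]
115 = n/2 × [38 + 2n - 2]
230 = n × [36 + 2n]
2n² + (36)n - 230 = 0
Discriminant: Δ = (36)² - 4(2)(-230) = 1296 + 1840 = 3136
√Δ = 56
n = [-(36) + √Δ] / (2·2) = (-36 + 56) / 4 = 20 / 4 = 5
(The negative root is discarded since n must be a positive integer.)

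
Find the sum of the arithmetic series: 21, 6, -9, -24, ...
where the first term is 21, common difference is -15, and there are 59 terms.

Sₙ = n/2 × (first + last)
Last term = a + (n-1)d = 21 + (59-1)×(-15) = -849
S_59 = 59/2 × (21 + (-849))
S_59 = 59/2 × (-828) = -24426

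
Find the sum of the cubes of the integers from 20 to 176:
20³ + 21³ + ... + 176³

Use ∑_{k=1}^{n} k³ = [n(n+1)/2]², then subtract the first 19 terms.
∑_{k=1}^{176} k³ = [176×177/2]² = 15576² = 242611776
∑_{k=1}^{19} k³ = [19×20/2]² = 190² = 36100
∑_{k=20}^{176} k³ = 242611776 - 36100 = 242575676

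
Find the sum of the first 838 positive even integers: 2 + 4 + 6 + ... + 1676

Sum of first n even numbers = n(n+1)
= 838×839
= 703082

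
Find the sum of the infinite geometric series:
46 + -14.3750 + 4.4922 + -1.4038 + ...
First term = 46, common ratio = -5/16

For |r| < 1, S = a / (1 - r)
S = 46 / (1 - (-5/16))
S = 46 / (21/16)
S = 736/21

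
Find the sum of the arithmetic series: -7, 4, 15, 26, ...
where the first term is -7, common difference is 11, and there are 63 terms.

Sₙ = n/2 × (first + last)
Last term = a + (n-1)d = -7 + (63-1)×11 = 675
S_63 = 63/2 × (-7 + 675)
S_63 = 63/2 × 668 = 21042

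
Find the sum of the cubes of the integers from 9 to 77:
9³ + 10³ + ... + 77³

Use ∑_{k=1}^{n} k³ = [n(n+1)/2]², then subtract the first 8 terms.
∑_{k=1}^{77} k³ = [77×78/2]² = 3003² = 9018009
∑_{k=1}^{8} k³ = [8×9/2]² = 36² = 1296
∑_{k=9}^{77} k³ = 9018009 - 1296 = 9016713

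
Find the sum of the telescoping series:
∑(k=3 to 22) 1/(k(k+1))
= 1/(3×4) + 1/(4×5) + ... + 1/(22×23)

Partial fractions: 1/(k(k+1)) = 1/k - 1/(k+1)
The series telescopes:
= (1/3 - 1/4) + (1/4 - 1/5) + ... + (1/22 - 1/23)
= 1/3 - 1/23
= 20/69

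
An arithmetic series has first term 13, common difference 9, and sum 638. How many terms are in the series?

Using S = n/2 × [2a + (n-1)d]
638 = n/2 × [2(13) + (n-1)(9)]
638 = n/2 × [26 + 9n - 9]
1276 = n × [17 + 9n]
9n² + (17)n - 1276 = 0
Discriminant: Δ = (17)² - 4(9)(-1276) = 289 + 45936 = 46225
√Δ = 215
n = [-(17) + √Δ] / (2·9) = (-17 + 215) / 18 = 198 / 18 = 11
(The negative root is discarded since n must be a positive integer.)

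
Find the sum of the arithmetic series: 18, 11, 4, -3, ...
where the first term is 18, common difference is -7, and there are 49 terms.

Sₙ = n/2 × (first + last)
Last term = a + (n-1)d = 18 + (49-1)×(-7) = -318
S_49 = 49/2 × (18 + (-318))
S_49 = 49/2 × (-300) = -7350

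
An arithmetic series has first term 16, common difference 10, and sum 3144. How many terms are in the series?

Using S = n/2 × [2a + (n-1)d]
3144 = n/2 × [2(16) + (n-1)(10)]
3144 = n/2 × [32 + 10n - 10]
6288 = n × [22 + 10n]
10n² + (22)n - 6288 = 0
Discriminant: Δ = (22)² - 4(10)(-6288) = 484 + 251520 = 252004
√Δ = 502
n = [-(22) + √Δ] / (2·10) = (-22 + 502) / 20 = 480 / 20 = 24
(The negative root is discarded since n must be a positive integer.)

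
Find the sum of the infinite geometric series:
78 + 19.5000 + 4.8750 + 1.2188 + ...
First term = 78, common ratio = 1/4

For |r| < 1, S = a / (1 - r)
S = 78 / (1 - (1/4))
S = 78 / (3/4)
S = 104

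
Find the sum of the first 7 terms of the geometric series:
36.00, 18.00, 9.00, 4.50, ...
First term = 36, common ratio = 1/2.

Sₙ = a(1 - rⁿ) / (1 - r)
S_7 = 36(1 - (1/2)^7) / (1 - (1/2))
S_7 = 36(1 - (1/128)) / (1/2)
S_7 = 1143/16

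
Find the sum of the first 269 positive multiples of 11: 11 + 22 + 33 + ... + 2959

Factor out 11: = 11(1 + 2 + ... + 269) = 11 × n(n+1)/2
= 11 × 269×270/2
= 11 × 36315
= 399465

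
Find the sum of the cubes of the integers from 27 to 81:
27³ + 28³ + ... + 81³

Use ∑_{k=1}^{n} k³ = [n(n+1)/2]², then subtract the first 26 terms.
∑_{k=1}^{81} k³ = [81×82/2]² = 3321² = 11029041
∑_{k=1}^{26} k³ = [26×27/2]² = 351² = 123201
∑_{k=27}^{81} k³ = 11029041 - 123201 = 10905840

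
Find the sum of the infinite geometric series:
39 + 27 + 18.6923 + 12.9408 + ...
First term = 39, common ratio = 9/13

For |r| < 1, S = a / (1 - r)
S = 39 / (1 - (9/13))
S = 39 / (4/13)
S = 507/4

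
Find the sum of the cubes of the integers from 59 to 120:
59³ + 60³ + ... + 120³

Use ∑_{k=1}^{n} k³ = [n(n+1)/2]², then subtract the first 58 terms.
∑_{k=1}^{120} k³ = [120×121/2]² = 7260² = 52707600
∑_{k=1}^{58} k³ = [58×59/2]² = 1711² = 2927521
∑_{k=59}^{120} k³ = 52707600 - 2927521 = 49780079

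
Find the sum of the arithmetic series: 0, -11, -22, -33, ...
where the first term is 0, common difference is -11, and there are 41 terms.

Sₙ = n/2 × (first + last)
Last term = a + (n-1)d = 0 + (41-1)×(-11) = -440
S_41 = 41/2 × (0 + (-440))
S_41 = 41/2 × (-440) = -9020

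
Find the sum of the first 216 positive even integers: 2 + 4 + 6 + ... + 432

Sum of first n even numbers = n(n+1)
= 216×217
= 46872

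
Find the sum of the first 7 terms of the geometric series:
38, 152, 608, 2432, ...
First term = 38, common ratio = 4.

Sₙ = a(1 - rⁿ) / (1 - r)
S_7 = 38(1 - 4^7) / (1 - 4)
S_7 = 38(1 - 16384) / (-3)
S_7 = 207518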